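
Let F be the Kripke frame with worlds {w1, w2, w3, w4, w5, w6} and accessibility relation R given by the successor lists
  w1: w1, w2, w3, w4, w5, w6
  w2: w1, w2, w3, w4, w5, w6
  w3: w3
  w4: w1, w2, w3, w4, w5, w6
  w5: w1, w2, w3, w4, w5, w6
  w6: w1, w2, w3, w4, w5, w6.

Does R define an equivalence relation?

No

Reflexive: yes — every world is R-related to itself.
Symmetric: no — w1 R w3 but not w3 R w1.
Transitive: yes — every two-step R-path is closed by a direct edge.
So R is not an equivalence relation.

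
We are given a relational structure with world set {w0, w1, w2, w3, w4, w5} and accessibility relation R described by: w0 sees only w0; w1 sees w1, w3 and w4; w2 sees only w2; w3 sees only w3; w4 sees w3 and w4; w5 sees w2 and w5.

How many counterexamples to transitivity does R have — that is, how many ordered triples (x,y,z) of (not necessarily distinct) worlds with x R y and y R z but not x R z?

R is transitive; there are no such tuples.

0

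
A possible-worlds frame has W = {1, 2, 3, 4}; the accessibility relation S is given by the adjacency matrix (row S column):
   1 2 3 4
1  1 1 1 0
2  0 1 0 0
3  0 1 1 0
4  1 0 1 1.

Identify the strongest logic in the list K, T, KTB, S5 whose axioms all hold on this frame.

T

Reflexive (axiom T): yes — every world is S-related to itself.
Symmetric (axiom B): no — 1 S 2 but not 2 S 1.
Euclidean (axiom 5): no — 1 S 2 and 1 S 3, but not 2 S 3.
So F validates K, T; KTB would additionally require S to be symmetric. The strongest is T.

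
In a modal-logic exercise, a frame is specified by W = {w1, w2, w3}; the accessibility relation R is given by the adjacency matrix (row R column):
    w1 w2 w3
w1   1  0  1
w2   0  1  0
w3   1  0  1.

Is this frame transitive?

Transitive: yes — every two-step R-path is closed by a direct edge.

Yes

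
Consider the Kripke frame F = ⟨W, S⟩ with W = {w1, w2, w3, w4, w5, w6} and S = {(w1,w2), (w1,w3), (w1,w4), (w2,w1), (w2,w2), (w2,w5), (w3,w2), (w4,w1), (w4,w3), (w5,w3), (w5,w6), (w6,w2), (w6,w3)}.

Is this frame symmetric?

Symmetric: no — w1 S w3 but not w3 S w1.

No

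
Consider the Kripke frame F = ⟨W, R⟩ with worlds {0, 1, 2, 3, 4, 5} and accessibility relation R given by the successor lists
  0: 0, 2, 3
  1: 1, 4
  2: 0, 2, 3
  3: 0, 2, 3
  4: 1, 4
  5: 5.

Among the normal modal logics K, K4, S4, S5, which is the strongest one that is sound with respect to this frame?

S5

Transitive (axiom 4): yes — every two-step R-path is closed by a direct edge.
Reflexive (axiom T): yes — every world is R-related to itself.
Euclidean (axiom 5): yes — any two successors of a common world are R-related.
So F validates K, K4, S4, S5. The strongest is S5.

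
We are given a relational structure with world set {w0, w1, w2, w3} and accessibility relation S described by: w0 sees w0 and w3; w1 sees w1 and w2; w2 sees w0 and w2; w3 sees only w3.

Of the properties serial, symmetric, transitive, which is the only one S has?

Serial: yes — every world has a successor (e.g. w0 S w0).
Symmetric: no — w0 S w3 but not w3 S w0.
Transitive: no — w1 S w2 and w2 S w0, but not w1 S w0.
Only serial holds.

serial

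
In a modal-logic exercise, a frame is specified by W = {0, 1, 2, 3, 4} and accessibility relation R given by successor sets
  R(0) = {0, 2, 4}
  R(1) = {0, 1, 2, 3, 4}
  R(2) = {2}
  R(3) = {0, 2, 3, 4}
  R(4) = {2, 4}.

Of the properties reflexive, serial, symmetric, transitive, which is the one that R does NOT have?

symmetric

Reflexive: yes — every world is R-related to itself.
Serial: yes — every world has a successor (e.g. 0 R 0).
Symmetric: no — 0 R 2 but not 2 R 0.
Transitive: yes — every two-step R-path is closed by a direct edge.
Only symmetric fails.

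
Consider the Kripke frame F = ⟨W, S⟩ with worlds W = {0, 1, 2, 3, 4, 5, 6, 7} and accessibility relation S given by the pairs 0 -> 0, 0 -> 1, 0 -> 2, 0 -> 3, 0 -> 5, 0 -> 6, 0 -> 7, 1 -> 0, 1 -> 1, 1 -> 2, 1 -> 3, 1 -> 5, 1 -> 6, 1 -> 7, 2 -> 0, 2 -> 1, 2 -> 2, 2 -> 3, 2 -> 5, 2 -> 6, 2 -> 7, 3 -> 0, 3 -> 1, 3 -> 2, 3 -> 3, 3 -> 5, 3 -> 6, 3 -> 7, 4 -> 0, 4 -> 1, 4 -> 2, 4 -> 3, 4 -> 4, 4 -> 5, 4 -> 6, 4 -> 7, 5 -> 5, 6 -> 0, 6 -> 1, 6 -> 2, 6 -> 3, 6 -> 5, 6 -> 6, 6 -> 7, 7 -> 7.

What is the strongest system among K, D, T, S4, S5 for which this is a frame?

S4

Serial (axiom D): yes — every world has a successor (e.g. 0 S 0).
Reflexive (axiom T): yes — every world is S-related to itself.
Transitive (axiom 4): yes — every two-step S-path is closed by a direct edge.
Euclidean (axiom 5): no — 0 S 5 and 0 S 1, but not 5 S 1.
So F validates K, D, T, S4; S5 would additionally require S to be Euclidean. The strongest is S4.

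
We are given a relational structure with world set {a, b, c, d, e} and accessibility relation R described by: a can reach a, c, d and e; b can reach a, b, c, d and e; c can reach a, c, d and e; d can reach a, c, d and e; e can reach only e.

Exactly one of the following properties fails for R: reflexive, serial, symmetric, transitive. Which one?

Reflexive: yes — every world is R-related to itself.
Serial: yes — every world has a successor (e.g. a R a).
Symmetric: no — a R e but not e R a.
Transitive: yes — every two-step R-path is closed by a direct edge.
Only symmetric fails.

symmetric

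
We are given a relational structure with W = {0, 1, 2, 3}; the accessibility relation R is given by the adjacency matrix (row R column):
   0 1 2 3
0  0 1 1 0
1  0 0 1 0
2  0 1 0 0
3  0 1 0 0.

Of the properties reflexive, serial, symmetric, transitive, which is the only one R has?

serial

Reflexive: no — 0 is not related to itself.
Serial: yes — every world has a successor (e.g. 0 R 1).
Symmetric: no — 0 R 1 but not 1 R 0.
Transitive: no — 3 R 1 and 1 R 2, but not 3 R 2.
Only serial holds.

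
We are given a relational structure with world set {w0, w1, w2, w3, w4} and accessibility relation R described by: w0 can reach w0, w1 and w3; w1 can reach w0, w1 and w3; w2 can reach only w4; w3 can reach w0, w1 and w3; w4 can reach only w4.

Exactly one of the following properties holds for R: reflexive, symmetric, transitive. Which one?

transitive

Reflexive: no — w2 is not related to itself.
Symmetric: no — w2 R w4 but not w4 R w2.
Transitive: yes — every two-step R-path is closed by a direct edge.
Only transitive holds.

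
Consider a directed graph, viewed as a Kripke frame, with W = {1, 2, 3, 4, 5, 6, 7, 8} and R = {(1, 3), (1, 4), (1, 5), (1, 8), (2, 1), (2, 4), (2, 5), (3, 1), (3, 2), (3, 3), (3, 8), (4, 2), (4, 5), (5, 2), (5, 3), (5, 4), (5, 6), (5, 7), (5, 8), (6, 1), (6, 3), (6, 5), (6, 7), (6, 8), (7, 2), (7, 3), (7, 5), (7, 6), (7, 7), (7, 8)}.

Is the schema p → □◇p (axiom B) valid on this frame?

The schema B characterises exactly the symmetric frames.
Symmetric: no — 1 R 4 but not 4 R 1.

No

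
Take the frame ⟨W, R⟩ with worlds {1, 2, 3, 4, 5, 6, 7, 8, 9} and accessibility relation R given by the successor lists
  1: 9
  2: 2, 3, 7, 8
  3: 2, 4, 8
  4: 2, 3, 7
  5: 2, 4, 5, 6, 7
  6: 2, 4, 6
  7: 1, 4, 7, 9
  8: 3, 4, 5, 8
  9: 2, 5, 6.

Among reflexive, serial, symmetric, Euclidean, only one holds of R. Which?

Reflexive: no — 1 is not related to itself.
Serial: yes — every world has a successor (e.g. 1 R 9).
Symmetric: no — 1 R 9 but not 9 R 1.
Euclidean: no — 2 R 3 and 2 R 7, but not 3 R 7.
Only serial holds.

serial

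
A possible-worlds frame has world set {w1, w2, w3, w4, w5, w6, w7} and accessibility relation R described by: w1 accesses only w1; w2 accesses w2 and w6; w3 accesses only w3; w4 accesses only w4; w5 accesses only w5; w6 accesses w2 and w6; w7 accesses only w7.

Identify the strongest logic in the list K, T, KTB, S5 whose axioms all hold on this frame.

Reflexive (axiom T): yes — every world is R-related to itself.
Symmetric (axiom B): yes — every pair in R has its reverse in R.
Euclidean (axiom 5): yes — any two successors of a common world are R-related.
So F validates K, T, KTB, S5. The strongest is S5.

S5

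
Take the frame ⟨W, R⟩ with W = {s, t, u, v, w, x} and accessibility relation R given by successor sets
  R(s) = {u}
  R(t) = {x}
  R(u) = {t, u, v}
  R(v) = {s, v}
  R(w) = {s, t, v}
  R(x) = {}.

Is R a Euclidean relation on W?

No

Euclidean: no — u R t and u R v, but not t R v.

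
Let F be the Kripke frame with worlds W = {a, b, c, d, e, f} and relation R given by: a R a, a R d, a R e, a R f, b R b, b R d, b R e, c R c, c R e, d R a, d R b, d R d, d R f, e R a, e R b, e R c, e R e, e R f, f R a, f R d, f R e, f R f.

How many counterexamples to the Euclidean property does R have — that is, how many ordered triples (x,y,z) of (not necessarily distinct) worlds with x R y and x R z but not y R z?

20

Enumerating: (a,d,e), (a,e,d), (b,d,e), (b,e,d), (d,a,b), (d,b,a), (d,b,f), (d,f,b), (e,a,b), (e,a,c), (e,b,a), (e,b,c), … and 8 more.
Total: 20.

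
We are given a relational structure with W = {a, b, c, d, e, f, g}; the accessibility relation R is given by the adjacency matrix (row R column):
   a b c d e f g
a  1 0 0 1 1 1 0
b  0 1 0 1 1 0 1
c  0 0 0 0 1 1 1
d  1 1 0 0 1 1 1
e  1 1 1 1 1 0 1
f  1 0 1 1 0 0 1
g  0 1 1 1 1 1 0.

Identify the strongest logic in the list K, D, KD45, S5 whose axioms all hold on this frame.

Serial (axiom D): yes — every world has a successor (e.g. a R a).
Euclidean (axiom 5): no — a R e and a R f, but not e R f.
Transitive (axiom 4): no — a R d and d R b, but not a R b.
Reflexive (axiom T): no — c is not related to itself.
So F validates K, D; KD45 would additionally require R to be Euclidean and transitive. The strongest is D.

D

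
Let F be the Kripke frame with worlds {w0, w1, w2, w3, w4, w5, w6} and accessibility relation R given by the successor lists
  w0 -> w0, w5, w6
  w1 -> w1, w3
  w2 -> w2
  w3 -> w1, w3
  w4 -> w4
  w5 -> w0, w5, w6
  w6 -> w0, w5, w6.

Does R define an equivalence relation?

Yes

Reflexive: yes — every world is R-related to itself.
Symmetric: yes — every pair in R has its reverse in R.
Transitive: yes — every two-step R-path is closed by a direct edge.
So R is an equivalence relation.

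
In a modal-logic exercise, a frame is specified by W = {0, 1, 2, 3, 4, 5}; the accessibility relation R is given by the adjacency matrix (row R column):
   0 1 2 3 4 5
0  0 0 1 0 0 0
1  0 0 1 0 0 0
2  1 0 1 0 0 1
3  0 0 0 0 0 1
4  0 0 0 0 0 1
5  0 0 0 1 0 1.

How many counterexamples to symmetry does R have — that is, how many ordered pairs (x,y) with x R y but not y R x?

Enumerating: (1,2), (2,5), (4,5).

3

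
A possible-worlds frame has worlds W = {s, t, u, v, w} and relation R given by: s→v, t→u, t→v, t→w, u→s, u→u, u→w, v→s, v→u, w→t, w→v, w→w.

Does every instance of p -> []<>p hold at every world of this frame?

No

The schema B characterises exactly the symmetric frames.
Symmetric: no — t R u but not u R t.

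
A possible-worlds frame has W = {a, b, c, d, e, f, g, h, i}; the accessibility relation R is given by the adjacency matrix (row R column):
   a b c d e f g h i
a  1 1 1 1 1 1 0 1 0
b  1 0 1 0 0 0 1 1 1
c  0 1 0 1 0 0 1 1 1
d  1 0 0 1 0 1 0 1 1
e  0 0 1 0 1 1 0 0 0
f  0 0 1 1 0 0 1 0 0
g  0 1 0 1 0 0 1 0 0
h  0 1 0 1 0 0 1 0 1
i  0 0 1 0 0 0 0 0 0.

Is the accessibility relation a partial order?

No

Reflexive: no — b is not related to itself.
Transitive: no — a R b and b R g, but not a R g.
Antisymmetric: no — a R b and b R a with a ≠ b.
So R is not a partial order.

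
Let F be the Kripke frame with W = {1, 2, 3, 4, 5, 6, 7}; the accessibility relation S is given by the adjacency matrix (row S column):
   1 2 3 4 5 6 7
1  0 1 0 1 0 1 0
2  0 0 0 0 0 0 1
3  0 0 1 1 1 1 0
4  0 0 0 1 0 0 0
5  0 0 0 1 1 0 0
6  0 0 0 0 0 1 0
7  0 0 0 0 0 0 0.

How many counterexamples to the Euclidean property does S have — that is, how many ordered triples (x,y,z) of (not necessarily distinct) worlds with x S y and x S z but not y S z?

Enumerating: (1,2,2), (1,2,4), (1,2,6), (1,4,2), (1,4,6), (1,6,2), (1,6,4), (2,7,7), (3,4,3), (3,4,5), (3,4,6), (3,5,3), (3,5,6), (3,6,3), (3,6,4), (3,6,5), (5,4,5).

17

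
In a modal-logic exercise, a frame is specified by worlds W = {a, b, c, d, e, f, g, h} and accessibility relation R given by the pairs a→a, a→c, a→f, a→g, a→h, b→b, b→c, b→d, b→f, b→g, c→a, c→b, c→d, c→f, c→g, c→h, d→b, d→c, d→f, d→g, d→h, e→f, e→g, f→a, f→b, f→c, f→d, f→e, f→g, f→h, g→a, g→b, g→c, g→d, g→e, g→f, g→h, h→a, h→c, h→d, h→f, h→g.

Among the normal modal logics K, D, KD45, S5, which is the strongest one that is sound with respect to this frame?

D

Serial (axiom D): yes — every world has a successor (e.g. a R a).
Euclidean (axiom 5): no — c R a and c R b, but not a R b.
Transitive (axiom 4): no — a R c and c R b, but not a R b.
Reflexive (axiom T): no — c is not related to itself.
So F validates K, D; KD45 would additionally require R to be Euclidean and transitive. The strongest is D.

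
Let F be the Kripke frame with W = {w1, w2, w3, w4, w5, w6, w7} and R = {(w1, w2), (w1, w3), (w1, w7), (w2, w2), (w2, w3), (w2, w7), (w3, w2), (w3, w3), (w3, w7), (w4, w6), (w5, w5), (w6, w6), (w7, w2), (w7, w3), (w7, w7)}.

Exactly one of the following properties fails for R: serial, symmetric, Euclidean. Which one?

Serial: yes — every world has a successor (e.g. w1 R w2).
Symmetric: no — w1 R w2 but not w2 R w1.
Euclidean: yes — any two successors of a common world are R-related.
Only symmetric fails.

symmetric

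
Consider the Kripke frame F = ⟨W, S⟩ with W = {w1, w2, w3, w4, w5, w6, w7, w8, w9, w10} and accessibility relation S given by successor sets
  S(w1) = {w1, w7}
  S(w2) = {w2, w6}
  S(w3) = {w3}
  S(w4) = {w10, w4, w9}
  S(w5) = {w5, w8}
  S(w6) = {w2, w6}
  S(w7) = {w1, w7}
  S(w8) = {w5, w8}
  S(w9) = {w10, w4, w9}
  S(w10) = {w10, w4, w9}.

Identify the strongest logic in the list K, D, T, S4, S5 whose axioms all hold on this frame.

Serial (axiom D): yes — every world has a successor (e.g. w1 S w1).
Reflexive (axiom T): yes — every world is S-related to itself.
Transitive (axiom 4): yes — every two-step S-path is closed by a direct edge.
Euclidean (axiom 5): yes — any two successors of a common world are S-related.
So F validates K, D, T, S4, S5. The strongest is S5.

S5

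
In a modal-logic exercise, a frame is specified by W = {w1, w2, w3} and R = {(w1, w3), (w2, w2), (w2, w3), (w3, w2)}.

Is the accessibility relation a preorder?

Reflexive: no — w1 is not related to itself.
Transitive: no — w1 R w3 and w3 R w2, but not w1 R w2.
So R is not a preorder.

No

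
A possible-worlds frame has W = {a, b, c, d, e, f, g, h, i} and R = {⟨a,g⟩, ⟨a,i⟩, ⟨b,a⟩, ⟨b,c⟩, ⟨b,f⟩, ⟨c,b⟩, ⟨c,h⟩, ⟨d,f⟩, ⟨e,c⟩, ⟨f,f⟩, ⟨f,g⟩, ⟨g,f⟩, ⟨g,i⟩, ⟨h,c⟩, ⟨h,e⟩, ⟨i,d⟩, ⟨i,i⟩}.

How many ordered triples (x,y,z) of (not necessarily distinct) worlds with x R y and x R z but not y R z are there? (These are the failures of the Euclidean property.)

Enumerating: (a,g,g), (a,i,g), (b,a,a), (b,a,c), (b,a,f), (b,c,a), (b,c,c), (b,c,f), (b,f,a), (b,f,c), (c,b,b), (c,b,h), … and 11 more.
Total: 23.

23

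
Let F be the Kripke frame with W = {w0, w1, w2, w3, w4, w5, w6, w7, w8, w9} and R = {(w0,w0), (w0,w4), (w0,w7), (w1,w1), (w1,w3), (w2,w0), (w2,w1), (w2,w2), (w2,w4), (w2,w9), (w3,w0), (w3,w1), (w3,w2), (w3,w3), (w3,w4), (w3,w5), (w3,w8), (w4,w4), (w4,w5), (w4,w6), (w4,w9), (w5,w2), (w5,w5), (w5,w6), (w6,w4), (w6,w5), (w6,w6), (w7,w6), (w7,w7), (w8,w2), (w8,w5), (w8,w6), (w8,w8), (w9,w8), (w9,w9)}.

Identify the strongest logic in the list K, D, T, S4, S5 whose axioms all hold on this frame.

Serial (axiom D): yes — every world has a successor (e.g. w0 R w0).
Reflexive (axiom T): yes — every world is R-related to itself.
Transitive (axiom 4): no — w0 R w4 and w4 R w5, but not w0 R w5.
Euclidean (axiom 5): no — w0 R w4 and w0 R w7, but not w4 R w7.
So F validates K, D, T; S4 would additionally require R to be transitive. The strongest is T.

T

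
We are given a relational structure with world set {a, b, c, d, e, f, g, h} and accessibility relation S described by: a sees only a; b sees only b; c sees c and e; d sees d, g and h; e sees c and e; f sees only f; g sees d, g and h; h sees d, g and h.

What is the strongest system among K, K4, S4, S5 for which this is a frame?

Transitive (axiom 4): yes — every two-step S-path is closed by a direct edge.
Reflexive (axiom T): yes — every world is S-related to itself.
Euclidean (axiom 5): yes — any two successors of a common world are S-related.
So F validates K, K4, S4, S5. The strongest is S5.

S5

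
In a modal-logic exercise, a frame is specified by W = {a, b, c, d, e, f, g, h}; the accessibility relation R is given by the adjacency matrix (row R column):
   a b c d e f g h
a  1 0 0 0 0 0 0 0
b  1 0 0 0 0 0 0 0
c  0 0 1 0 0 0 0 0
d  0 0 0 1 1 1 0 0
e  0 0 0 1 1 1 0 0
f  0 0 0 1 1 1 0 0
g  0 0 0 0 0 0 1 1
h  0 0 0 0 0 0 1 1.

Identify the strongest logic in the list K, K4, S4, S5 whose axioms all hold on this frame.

K4

Transitive (axiom 4): yes — every two-step R-path is closed by a direct edge.
Reflexive (axiom T): no — b is not related to itself.
Euclidean (axiom 5): yes — any two successors of a common world are R-related.
So F validates K, K4; S4 would additionally require R to be reflexive. The strongest is K4.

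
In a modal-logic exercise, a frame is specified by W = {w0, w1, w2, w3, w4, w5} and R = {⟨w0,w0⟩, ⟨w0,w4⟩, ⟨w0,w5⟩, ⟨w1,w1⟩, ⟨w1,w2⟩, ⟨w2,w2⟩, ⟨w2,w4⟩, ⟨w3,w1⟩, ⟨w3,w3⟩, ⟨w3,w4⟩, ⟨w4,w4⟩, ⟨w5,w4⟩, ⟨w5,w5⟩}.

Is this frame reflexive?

Reflexive: yes — every world is R-related to itself.

Yes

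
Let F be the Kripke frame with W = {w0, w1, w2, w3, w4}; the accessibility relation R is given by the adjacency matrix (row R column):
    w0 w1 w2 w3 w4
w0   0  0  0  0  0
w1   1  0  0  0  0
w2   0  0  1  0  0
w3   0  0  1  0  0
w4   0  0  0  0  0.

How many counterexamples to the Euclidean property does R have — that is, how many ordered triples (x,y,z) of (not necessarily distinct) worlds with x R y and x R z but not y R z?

Enumerating: (w1,w0,w0).

1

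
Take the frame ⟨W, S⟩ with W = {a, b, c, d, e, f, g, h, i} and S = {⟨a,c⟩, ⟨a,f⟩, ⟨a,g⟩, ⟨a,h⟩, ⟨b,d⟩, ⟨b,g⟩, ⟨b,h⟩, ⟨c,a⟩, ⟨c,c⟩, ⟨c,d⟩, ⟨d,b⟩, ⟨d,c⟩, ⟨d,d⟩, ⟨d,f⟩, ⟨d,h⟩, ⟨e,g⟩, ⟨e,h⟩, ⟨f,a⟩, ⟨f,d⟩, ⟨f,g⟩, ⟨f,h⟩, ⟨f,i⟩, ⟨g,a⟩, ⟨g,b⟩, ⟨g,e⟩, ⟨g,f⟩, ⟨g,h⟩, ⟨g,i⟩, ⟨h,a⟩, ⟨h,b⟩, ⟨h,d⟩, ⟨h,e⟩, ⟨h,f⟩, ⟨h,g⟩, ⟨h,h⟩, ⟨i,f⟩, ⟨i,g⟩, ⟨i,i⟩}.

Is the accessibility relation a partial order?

No

Reflexive: no — a is not related to itself.
Transitive: no — a S c and c S d, but not a S d.
Antisymmetric: no — a S c and c S a with a ≠ c.
So S is not a partial order.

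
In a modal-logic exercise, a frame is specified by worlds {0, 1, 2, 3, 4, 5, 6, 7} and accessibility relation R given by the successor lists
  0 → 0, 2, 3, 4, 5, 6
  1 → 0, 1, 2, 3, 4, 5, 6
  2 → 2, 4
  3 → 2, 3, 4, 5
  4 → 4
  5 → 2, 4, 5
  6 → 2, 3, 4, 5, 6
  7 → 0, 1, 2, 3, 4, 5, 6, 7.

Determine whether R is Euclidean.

Euclidean: no — 0 R 2 and 0 R 3, but not 2 R 3.

No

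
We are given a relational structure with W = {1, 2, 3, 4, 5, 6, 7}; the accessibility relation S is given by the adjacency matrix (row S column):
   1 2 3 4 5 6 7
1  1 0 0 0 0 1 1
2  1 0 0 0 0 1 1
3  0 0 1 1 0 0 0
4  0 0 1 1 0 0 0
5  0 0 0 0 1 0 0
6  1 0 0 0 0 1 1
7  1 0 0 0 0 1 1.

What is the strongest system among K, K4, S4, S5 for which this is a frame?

Transitive (axiom 4): yes — every two-step S-path is closed by a direct edge.
Reflexive (axiom T): no — 2 is not related to itself.
Euclidean (axiom 5): yes — any two successors of a common world are S-related.
So F validates K, K4; S4 would additionally require S to be reflexive. The strongest is K4.

K4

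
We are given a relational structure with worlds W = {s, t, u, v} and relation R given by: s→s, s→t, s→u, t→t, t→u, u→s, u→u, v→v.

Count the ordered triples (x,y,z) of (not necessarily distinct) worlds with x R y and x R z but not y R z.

Enumerating: (s,t,s), (s,u,t), (t,u,t).

3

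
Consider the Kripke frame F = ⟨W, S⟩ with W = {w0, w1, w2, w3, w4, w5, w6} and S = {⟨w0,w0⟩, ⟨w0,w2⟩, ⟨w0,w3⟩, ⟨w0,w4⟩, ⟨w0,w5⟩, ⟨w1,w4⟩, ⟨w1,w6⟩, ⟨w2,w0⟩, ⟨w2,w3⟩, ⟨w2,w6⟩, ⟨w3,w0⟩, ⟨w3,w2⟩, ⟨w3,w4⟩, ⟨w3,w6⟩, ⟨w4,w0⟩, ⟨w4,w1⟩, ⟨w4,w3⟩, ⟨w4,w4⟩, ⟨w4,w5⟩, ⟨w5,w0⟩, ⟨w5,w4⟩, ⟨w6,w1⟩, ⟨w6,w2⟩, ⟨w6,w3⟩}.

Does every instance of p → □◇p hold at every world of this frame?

Axiom B corresponds to the accessibility relation being symmetric.
Symmetric: yes — every pair in S has its reverse in S.

Yes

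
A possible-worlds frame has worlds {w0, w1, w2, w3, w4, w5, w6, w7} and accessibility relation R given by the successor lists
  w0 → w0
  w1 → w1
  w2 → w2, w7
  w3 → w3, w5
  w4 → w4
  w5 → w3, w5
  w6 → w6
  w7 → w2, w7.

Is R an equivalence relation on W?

Yes

Reflexive: yes — every world is R-related to itself.
Symmetric: yes — every pair in R has its reverse in R.
Transitive: yes — every two-step R-path is closed by a direct edge.
So R is an equivalence relation.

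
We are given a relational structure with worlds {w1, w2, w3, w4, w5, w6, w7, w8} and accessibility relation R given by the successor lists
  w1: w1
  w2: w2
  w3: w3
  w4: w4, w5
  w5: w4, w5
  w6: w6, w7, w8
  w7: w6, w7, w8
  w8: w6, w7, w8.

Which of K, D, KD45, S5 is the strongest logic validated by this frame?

Serial (axiom D): yes — every world has a successor (e.g. w1 R w1).
Euclidean (axiom 5): yes — any two successors of a common world are R-related.
Transitive (axiom 4): yes — every two-step R-path is closed by a direct edge.
Reflexive (axiom T): yes — every world is R-related to itself.
So F validates K, D, KD45, S5. The strongest is S5.

S5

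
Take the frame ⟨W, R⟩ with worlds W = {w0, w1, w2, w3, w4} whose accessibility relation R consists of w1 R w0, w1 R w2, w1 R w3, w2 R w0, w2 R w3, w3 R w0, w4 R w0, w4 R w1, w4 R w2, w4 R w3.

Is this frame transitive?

Transitive: yes — every two-step R-path is closed by a direct edge.

Yes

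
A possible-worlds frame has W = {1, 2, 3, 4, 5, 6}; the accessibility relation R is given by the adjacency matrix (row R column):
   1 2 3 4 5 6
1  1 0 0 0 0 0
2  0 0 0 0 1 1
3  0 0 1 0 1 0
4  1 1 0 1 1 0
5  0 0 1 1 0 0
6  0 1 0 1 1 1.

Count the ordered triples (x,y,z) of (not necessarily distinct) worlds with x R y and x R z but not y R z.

20

Enumerating: (2,5,5), (2,5,6), (3,5,5), (4,1,2), (4,1,4), (4,1,5), (4,2,1), (4,2,2), (4,2,4), (4,5,1), (4,5,2), (4,5,5), … and 8 more.
Total: 20.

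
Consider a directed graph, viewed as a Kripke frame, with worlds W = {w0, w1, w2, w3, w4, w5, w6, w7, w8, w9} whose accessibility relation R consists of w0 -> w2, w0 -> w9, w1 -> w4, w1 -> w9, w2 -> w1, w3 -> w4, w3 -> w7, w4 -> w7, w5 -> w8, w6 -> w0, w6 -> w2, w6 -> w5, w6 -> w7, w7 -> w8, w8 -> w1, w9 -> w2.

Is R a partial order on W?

Reflexive: no — w0 is not related to itself.
Transitive: no — w0 R w2 and w2 R w1, but not w0 R w1.
Antisymmetric: yes — no distinct pair is related both ways.
So R is not a partial order.

No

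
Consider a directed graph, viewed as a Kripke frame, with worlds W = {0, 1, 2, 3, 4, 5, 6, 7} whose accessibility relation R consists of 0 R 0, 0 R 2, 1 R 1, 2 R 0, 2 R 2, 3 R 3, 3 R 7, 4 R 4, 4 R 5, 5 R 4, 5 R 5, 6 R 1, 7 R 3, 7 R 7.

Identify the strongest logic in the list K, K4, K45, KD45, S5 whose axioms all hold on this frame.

KD45

Transitive (axiom 4): yes — every two-step R-path is closed by a direct edge.
Euclidean (axiom 5): yes — any two successors of a common world are R-related.
Serial (axiom D): yes — every world has a successor (e.g. 0 R 0).
Reflexive (axiom T): no — 6 is not related to itself.
So F validates K, K4, K45, KD45; S5 would additionally require R to be reflexive. The strongest is KD45.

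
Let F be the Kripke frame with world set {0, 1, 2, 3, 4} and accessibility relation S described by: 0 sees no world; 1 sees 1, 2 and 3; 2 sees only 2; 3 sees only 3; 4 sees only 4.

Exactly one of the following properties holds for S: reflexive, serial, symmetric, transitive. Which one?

Reflexive: no — 0 is not related to itself.
Serial: no — 0 has no S-successor.
Symmetric: no — 1 S 2 but not 2 S 1.
Transitive: yes — every two-step S-path is closed by a direct edge.
Only transitive holds.

transitive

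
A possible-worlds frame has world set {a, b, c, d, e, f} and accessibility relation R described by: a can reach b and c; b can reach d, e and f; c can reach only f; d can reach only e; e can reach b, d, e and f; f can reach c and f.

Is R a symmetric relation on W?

Symmetric: no — a R b but not b R a.

No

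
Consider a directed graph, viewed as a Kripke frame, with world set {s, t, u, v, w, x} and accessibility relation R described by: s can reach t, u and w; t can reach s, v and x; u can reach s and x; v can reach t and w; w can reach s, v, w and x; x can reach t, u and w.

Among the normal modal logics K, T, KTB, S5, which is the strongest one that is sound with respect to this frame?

K

Reflexive (axiom T): no — s is not related to itself.
Symmetric (axiom B): yes — every pair in R has its reverse in R.
Euclidean (axiom 5): no — s R t and s R u, but not t R u.
So F validates K; T would additionally require R to be reflexive. The strongest is K.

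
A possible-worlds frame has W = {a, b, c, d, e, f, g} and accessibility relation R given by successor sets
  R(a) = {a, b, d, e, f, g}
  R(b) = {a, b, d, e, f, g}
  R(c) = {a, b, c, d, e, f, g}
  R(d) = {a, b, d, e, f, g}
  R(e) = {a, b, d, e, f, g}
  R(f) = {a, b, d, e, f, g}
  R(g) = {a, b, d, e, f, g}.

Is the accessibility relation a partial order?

Reflexive: yes — every world is R-related to itself.
Transitive: yes — every two-step R-path is closed by a direct edge.
Antisymmetric: no — a R b and b R a with a ≠ b.
So R is not a partial order.

No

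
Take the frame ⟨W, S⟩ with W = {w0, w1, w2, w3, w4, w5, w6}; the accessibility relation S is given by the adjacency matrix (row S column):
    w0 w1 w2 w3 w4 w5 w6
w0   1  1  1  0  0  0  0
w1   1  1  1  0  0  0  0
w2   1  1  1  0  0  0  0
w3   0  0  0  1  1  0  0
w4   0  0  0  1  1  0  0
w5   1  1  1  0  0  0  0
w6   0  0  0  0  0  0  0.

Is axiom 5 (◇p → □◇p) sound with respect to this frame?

By correspondence theory, 5 is valid on a frame iff S is Euclidean.
Euclidean: yes — any two successors of a common world are S-related.

Yes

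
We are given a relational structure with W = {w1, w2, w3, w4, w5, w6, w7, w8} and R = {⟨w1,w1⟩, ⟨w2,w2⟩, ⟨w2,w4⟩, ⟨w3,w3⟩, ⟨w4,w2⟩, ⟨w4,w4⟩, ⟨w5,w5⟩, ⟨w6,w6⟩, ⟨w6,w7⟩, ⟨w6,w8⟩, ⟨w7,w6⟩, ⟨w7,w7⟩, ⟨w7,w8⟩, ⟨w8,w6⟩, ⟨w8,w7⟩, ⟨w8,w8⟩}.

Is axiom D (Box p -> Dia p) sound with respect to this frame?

Yes

By correspondence theory, D is valid on a frame iff R is serial.
Serial: yes — every world has a successor (e.g. w1 R w1).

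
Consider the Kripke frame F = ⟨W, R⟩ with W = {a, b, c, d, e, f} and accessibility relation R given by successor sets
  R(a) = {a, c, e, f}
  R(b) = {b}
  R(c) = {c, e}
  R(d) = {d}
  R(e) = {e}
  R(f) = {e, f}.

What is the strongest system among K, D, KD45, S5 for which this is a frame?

Serial (axiom D): yes — every world has a successor (e.g. a R a).
Euclidean (axiom 5): no — a R c and a R f, but not c R f.
Transitive (axiom 4): yes — every two-step R-path is closed by a direct edge.
Reflexive (axiom T): yes — every world is R-related to itself.
So F validates K, D; KD45 would additionally require R to be Euclidean. The strongest is D.

D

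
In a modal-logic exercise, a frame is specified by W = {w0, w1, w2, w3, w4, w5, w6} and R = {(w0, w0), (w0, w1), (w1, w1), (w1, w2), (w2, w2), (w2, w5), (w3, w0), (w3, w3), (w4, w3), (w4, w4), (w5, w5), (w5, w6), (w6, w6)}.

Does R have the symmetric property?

No

Symmetric: no — w0 R w1 but not w1 R w0.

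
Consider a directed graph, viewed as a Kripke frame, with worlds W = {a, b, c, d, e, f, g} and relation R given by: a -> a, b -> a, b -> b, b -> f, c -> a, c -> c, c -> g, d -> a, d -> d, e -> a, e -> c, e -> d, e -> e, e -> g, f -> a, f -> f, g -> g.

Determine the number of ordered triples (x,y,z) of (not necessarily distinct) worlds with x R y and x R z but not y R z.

Enumerating: (b,a,b), (b,a,f), (b,f,b), (c,a,c), (c,a,g), (c,g,a), (c,g,c), (d,a,d), (e,a,c), (e,a,d), (e,a,e), (e,a,g), … and 10 more.
Total: 22.

22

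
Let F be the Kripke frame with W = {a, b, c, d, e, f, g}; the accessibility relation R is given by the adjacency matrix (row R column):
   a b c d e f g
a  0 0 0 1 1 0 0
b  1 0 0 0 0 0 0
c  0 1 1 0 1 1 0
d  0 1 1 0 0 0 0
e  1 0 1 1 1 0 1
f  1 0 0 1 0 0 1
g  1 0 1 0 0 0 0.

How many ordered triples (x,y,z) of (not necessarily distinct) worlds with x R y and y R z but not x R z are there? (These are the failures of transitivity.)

29

Enumerating: (a,d,b), (a,d,c), (a,e,a), (a,e,c), (a,e,g), (b,a,d), (b,a,e), (c,b,a), (c,e,a), (c,e,d), (c,e,g), (c,f,a), … and 17 more.
Total: 29.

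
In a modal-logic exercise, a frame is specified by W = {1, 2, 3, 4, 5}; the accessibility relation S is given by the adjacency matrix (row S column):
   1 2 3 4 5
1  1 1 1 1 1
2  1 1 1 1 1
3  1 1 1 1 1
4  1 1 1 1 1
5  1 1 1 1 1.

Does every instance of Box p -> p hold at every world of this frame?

The schema T characterises exactly the reflexive frames.
Reflexive: yes — every world is S-related to itself.

Yes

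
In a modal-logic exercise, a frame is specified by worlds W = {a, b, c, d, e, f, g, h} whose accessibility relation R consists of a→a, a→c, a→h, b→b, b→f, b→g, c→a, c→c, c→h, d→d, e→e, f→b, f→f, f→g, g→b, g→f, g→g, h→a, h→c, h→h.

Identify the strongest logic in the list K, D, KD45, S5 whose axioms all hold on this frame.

S5

Serial (axiom D): yes — every world has a successor (e.g. a R a).
Euclidean (axiom 5): yes — any two successors of a common world are R-related.
Transitive (axiom 4): yes — every two-step R-path is closed by a direct edge.
Reflexive (axiom T): yes — every world is R-related to itself.
So F validates K, D, KD45, S5. The strongest is S5.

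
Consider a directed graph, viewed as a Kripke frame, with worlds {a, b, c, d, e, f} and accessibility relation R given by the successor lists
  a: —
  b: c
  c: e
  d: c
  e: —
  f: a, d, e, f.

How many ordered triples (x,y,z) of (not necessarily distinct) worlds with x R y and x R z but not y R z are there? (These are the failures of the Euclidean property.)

15

Enumerating: (b,c,c), (c,e,e), (d,c,c), (f,a,a), (f,a,d), (f,a,e), (f,a,f), (f,d,a), (f,d,d), (f,d,e), (f,d,f), (f,e,a), (f,e,d), (f,e,e), (f,e,f).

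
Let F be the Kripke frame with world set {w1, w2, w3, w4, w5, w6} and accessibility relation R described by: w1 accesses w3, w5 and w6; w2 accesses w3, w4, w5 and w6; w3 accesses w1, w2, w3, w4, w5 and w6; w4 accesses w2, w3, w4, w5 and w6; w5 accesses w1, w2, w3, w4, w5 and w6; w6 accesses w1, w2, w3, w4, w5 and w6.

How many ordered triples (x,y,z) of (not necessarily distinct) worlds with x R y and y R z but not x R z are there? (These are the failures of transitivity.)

Enumerating: (w1,w3,w1), (w1,w3,w2), (w1,w3,w4), (w1,w5,w1), (w1,w5,w2), (w1,w5,w4), (w1,w6,w1), (w1,w6,w2), (w1,w6,w4), (w2,w3,w1), (w2,w3,w2), (w2,w4,w2), … and 7 more.
Total: 19.

19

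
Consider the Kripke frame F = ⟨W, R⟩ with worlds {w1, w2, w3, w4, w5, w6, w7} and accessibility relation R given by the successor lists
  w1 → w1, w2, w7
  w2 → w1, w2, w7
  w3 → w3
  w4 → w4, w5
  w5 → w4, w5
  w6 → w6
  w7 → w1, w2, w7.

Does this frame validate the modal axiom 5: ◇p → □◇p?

The schema 5 characterises exactly the Euclidean frames.
Euclidean: yes — any two successors of a common world are R-related.

Yes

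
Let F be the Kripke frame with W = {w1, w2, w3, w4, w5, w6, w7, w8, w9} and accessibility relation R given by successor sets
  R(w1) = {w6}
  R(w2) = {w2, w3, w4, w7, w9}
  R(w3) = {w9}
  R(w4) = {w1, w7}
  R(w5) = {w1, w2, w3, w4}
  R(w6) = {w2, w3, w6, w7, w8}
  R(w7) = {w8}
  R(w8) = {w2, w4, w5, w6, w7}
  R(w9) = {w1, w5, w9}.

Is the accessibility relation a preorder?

No

Reflexive: no — w1 is not related to itself.
Transitive: no — w1 R w6 and w6 R w2, but not w1 R w2.
So R is not a preorder.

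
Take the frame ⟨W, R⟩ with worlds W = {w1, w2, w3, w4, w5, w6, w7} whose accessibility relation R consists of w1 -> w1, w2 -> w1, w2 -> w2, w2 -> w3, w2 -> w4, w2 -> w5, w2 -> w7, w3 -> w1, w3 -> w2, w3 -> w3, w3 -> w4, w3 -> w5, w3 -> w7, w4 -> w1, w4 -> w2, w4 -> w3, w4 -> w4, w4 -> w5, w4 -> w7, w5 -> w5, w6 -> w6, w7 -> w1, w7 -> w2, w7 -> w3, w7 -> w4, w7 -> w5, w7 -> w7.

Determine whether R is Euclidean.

Euclidean: no — w2 R w1 and w2 R w3, but not w1 R w3.

No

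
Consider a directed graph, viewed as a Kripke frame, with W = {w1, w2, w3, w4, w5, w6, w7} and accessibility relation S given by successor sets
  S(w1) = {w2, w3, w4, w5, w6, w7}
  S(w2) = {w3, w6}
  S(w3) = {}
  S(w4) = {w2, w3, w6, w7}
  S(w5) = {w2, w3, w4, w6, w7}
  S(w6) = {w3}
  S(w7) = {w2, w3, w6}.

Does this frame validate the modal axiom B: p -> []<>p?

No

Axiom B corresponds to the accessibility relation being symmetric.
Symmetric: no — w1 S w2 but not w2 S w1.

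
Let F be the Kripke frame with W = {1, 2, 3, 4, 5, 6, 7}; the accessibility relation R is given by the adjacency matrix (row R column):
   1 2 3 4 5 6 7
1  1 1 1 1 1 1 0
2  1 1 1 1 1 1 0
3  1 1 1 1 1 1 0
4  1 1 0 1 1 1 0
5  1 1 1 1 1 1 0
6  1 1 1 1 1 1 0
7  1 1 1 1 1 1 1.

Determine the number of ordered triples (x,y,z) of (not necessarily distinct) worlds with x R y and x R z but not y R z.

Enumerating: (1,4,3), (2,4,3), (3,4,3), (5,4,3), (6,4,3), (7,1,7), (7,2,7), (7,3,7), (7,4,3), (7,4,7), (7,5,7), (7,6,7).

12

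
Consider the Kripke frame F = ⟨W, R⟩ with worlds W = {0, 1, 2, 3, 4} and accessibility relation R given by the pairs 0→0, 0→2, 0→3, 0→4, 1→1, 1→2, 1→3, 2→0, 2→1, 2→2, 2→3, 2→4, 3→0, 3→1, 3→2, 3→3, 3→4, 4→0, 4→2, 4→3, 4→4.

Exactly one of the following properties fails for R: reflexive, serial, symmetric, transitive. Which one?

Reflexive: yes — every world is R-related to itself.
Serial: yes — every world has a successor (e.g. 0 R 0).
Symmetric: yes — every pair in R has its reverse in R.
Transitive: no — 0 R 2 and 2 R 1, but not 0 R 1.
Only transitive fails.

transitive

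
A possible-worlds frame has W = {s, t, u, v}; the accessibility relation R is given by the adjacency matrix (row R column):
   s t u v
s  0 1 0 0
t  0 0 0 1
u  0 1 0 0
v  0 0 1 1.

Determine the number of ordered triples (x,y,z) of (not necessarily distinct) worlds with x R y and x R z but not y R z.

4

Enumerating: (s,t,t), (u,t,t), (v,u,u), (v,u,v).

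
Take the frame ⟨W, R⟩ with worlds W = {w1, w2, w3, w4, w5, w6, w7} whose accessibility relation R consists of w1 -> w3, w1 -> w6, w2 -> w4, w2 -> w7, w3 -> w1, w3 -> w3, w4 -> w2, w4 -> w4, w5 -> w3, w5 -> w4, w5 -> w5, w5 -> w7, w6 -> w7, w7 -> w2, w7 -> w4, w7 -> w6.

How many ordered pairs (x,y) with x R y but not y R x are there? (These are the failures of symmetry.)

5

Enumerating: (w1,w6), (w5,w3), (w5,w4), (w5,w7), (w7,w4).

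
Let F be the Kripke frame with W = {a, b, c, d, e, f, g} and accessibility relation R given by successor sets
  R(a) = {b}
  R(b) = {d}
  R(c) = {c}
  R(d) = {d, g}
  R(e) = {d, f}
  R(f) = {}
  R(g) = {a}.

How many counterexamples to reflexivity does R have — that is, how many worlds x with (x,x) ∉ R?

5

Enumerating: a, b, e, f, g.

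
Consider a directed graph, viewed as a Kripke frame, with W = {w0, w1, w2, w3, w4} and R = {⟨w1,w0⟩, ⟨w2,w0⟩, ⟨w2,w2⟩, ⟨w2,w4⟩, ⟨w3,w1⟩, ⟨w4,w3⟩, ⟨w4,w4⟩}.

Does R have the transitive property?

No

Transitive: no — w2 R w4 and w4 R w3, but not w2 R w3.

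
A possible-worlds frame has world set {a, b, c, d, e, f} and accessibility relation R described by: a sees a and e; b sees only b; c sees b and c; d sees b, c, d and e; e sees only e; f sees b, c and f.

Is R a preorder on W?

Reflexive: yes — every world is R-related to itself.
Transitive: yes — every two-step R-path is closed by a direct edge.
So R is a preorder.

Yes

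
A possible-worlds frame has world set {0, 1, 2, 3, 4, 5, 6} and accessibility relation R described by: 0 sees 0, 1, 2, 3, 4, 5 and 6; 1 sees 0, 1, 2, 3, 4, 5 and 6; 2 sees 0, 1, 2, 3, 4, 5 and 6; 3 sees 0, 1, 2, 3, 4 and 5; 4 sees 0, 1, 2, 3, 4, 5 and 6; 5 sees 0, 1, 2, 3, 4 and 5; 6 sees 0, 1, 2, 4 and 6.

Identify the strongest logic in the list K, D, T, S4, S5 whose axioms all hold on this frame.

Serial (axiom D): yes — every world has a successor (e.g. 0 R 0).
Reflexive (axiom T): yes — every world is R-related to itself.
Transitive (axiom 4): no — 3 R 0 and 0 R 6, but not 3 R 6.
Euclidean (axiom 5): no — 0 R 3 and 0 R 6, but not 3 R 6.
So F validates K, D, T; S4 would additionally require R to be transitive. The strongest is T.

T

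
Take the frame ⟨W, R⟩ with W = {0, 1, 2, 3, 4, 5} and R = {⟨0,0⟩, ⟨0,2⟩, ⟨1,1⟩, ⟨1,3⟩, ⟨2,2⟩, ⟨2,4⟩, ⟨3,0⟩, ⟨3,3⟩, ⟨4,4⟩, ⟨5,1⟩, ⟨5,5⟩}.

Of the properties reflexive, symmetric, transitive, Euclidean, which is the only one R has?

reflexive

Reflexive: yes — every world is R-related to itself.
Symmetric: no — 0 R 2 but not 2 R 0.
Transitive: no — 0 R 2 and 2 R 4, but not 0 R 4.
Euclidean: no — 0 R 2 and 0 R 0, but not 2 R 0.
Only reflexive holds.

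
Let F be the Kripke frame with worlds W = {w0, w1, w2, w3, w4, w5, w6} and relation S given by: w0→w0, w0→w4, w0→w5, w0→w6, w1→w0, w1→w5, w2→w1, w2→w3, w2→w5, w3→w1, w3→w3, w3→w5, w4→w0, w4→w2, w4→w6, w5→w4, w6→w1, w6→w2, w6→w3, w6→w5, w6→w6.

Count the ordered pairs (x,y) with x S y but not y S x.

Enumerating: (w0,w5), (w0,w6), (w1,w0), (w1,w5), (w2,w1), (w2,w3), (w2,w5), (w3,w1), (w3,w5), (w4,w2), (w4,w6), (w5,w4), (w6,w1), (w6,w2), (w6,w3), (w6,w5).

16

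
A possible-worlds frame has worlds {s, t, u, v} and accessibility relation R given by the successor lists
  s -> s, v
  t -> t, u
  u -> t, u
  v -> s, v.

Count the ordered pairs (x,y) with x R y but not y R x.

0

R is symmetric; there are no such tuples.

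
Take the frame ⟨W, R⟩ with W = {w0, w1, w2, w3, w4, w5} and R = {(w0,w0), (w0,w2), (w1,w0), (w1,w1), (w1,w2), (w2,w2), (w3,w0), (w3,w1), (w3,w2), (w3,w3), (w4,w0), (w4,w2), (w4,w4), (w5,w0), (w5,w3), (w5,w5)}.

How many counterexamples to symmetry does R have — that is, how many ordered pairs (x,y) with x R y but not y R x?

Enumerating: (w0,w2), (w1,w0), (w1,w2), (w3,w0), (w3,w1), (w3,w2), (w4,w0), (w4,w2), (w5,w0), (w5,w3).

10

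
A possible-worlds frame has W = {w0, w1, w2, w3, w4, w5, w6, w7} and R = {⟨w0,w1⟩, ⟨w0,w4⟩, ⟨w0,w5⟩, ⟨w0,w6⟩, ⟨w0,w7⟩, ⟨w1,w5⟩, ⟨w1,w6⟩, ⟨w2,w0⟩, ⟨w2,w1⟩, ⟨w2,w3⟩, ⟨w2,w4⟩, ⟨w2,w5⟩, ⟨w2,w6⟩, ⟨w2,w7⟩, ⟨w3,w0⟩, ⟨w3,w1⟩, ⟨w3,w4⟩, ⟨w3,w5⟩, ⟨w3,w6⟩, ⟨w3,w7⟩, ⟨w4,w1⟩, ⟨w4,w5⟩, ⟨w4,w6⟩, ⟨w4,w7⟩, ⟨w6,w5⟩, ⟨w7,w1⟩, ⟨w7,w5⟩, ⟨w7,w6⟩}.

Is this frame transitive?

Transitive: yes — every two-step R-path is closed by a direct edge.

Yes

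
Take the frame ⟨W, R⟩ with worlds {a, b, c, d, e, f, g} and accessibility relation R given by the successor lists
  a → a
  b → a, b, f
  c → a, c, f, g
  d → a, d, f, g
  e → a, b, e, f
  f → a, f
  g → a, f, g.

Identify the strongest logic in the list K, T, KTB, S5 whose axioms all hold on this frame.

T

Reflexive (axiom T): yes — every world is R-related to itself.
Symmetric (axiom B): no — b R a but not a R b.
Euclidean (axiom 5): no — b R a and b R f, but not a R f.
So F validates K, T; KTB would additionally require R to be symmetric. The strongest is T.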